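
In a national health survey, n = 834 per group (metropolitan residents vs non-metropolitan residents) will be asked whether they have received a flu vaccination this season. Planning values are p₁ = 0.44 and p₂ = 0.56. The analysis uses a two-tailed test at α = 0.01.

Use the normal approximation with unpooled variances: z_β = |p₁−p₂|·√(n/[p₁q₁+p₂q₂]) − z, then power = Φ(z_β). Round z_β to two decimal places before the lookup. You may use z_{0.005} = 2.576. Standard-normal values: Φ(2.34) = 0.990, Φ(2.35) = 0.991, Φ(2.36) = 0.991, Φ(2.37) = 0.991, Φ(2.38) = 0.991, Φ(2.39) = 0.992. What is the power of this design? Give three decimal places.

Power ≈ 0.991

z_β = |p₁−p₂|·√(n/[p₁q₁+p₂q₂]) − z_{α/2}
    = 0.12 · √(834/0.4928) − 2.576
    = 0.12 · 41.1384 − 2.576
    = 4.9366 − 2.576 = 2.3606 → 2.36
Power = Φ(2.36) = 0.991.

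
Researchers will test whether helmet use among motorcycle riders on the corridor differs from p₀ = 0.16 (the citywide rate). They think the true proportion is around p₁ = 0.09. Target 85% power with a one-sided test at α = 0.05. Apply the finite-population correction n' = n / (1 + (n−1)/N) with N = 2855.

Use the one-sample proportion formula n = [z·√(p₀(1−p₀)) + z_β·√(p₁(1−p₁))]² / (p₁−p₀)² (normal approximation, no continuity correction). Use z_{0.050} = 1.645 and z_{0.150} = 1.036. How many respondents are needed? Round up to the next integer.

n = 157

n = [z_α·√(p₀q₀) + z_β·√(p₁q₁)]² / (p₁ − p₀)²
  = [1.645·√(0.16·0.84) + 1.036·√(0.09·0.91)]² / (-0.07)²
  = [1.645·0.3666 + 1.036·0.2862]² / 0.0049
  = [0.8996]² / 0.0049
  = 165.14
Finite-population correction (N = 2855): 165.14 / (1 + (165.14 − 1)/2855) = 156.16.
Round up → n = 157.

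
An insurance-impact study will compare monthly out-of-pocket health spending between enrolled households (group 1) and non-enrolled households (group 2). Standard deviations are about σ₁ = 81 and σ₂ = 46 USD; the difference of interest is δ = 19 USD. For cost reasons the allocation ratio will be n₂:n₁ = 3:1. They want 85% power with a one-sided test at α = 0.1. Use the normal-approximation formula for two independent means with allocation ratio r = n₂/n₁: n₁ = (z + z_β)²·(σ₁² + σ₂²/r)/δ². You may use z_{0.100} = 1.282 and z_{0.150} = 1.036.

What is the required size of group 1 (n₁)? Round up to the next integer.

n₁ = (z_α + z_β)² · (σ₁² + σ₂²/r) / δ²
   = (1.282 + 1.036)² · (81² + 46²/3) / 19²
   = 5.3731 · (6561 + 705.3333) / 361
   = 5.3731 · 7266.3 / 361
   = 108.15
Round up → n₁ = 109; n₂ = r·n₁ = 3 × 109 = 327.

n₁ = 109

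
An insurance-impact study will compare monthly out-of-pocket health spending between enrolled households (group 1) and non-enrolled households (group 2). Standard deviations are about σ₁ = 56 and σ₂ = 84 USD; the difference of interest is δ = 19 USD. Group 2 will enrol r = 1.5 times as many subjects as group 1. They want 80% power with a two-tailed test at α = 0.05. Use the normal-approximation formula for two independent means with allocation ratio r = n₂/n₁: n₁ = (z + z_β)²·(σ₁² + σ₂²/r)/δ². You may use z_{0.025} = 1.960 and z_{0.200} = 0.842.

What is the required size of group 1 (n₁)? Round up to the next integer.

n₁ = (z_{α/2} + z_β)² · (σ₁² + σ₂²/r) / δ²
   = (1.960 + 0.842)² · (56² + 84²/1.5) / 19²
   = 7.8512 · (3136 + 4704) / 361
   = 7.8512 · 7840 / 361
   = 170.51
Round up → n₁ = 171; n₂ = r·n₁ = 1.5 × 171 = 257.

n₁ = 171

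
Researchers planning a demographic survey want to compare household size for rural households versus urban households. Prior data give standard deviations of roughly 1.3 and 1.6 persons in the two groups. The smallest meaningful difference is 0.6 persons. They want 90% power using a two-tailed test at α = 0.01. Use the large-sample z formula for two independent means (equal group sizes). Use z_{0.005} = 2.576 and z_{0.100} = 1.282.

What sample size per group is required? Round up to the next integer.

n = 176 per group

n = (z_{α/2} + z_β)² · (σ₁² + σ₂²) / δ²
  = (2.576 + 1.282)² · (1.3² + 1.6² = 4.25) / 0.6²
  = 14.8842 · 4.25 / 0.36
  = 175.72
Round up → n = 176 per group.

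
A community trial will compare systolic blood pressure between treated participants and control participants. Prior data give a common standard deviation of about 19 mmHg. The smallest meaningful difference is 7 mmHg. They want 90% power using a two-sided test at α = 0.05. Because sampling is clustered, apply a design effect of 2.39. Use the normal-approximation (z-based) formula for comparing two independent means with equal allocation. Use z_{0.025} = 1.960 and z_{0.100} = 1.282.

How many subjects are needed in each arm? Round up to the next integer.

n = 371 per group

n = (z_{α/2} + z_β)² · (σ₁² + σ₂²) / δ²
  = (1.960 + 1.282)² · (2·19² = 722) / 7²
  = 10.5106 · 722 / 49
  = 154.87
Design effect: 2.39 × 154.87 = 370.14.
Round up → n = 371 per group.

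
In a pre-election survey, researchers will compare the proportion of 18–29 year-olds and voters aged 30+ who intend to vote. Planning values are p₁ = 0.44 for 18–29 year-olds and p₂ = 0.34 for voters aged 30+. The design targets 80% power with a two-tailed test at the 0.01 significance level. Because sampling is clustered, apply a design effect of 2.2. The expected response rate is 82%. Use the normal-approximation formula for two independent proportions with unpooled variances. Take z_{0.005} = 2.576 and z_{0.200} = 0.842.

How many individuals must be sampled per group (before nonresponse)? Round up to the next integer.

n = 1476 per group

n = (z_{α/2} + z_β)² · [p₁(1−p₁) + p₂(1−p₂)] / (p₁ − p₂)²
  = (2.576 + 0.842)² · (0.44·0.56 + 0.34·0.66) / (0.10)²
  = (3.418)² · (0.2464 + 0.2244) / 0.0100
  = 11.6827 · 0.4708 / 0.0100
  = 550.02
Design effect: 2.2 × 550.02 = 1210.05.
Adjust for 82% response: 1210.05 / 0.82 = 1475.67.
Round up → n = 1476 per group.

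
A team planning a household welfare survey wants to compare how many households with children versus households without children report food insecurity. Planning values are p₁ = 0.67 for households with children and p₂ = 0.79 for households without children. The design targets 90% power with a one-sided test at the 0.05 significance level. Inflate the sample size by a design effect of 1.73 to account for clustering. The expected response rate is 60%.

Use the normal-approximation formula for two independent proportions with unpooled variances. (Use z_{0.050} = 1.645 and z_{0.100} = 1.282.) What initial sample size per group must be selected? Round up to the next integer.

n = 664 per group

n = (z_α + z_β)² · [p₁(1−p₁) + p₂(1−p₂)] / (p₁ − p₂)²
  = (1.645 + 1.282)² · (0.67·0.33 + 0.79·0.21) / (-0.12)²
  = (2.927)² · (0.2211 + 0.1659) / 0.0144
  = 8.5673 · 0.3870 / 0.0144
  = 230.25
Design effect: 1.73 × 230.25 = 398.33.
Adjust for 60% response: 398.33 / 0.60 = 663.88.
Round up → n = 664 per group.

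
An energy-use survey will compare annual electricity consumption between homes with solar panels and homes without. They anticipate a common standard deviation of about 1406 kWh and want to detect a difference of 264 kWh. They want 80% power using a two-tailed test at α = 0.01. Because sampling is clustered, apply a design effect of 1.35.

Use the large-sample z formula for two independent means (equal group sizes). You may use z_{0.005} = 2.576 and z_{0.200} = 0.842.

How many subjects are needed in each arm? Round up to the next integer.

n = 895 per group

n = (z_{α/2} + z_β)² · (σ₁² + σ₂²) / δ²
  = (2.576 + 0.842)² · (2·1406² = 3953672) / 264²
  = 11.6827 · 3953672 / 69696
  = 662.73
Design effect: 1.35 × 662.73 = 894.69.
Round up → n = 895 per group.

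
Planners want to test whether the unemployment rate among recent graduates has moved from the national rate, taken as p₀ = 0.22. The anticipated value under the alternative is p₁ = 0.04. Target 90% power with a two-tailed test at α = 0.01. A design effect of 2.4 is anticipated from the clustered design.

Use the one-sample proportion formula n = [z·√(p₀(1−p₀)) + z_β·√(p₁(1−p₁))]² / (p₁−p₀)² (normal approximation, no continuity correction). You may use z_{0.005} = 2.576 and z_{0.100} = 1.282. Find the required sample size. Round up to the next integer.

n = 129

n = [z_{α/2}·√(p₀q₀) + z_β·√(p₁q₁)]² / (p₁ − p₀)²
  = [2.576·√(0.22·0.78) + 1.282·√(0.04·0.96)]² / (-0.18)²
  = [2.576·0.4142 + 1.282·0.1960]² / 0.0324
  = [1.3183]² / 0.0324
  = 53.64
Design effect: 2.4 × 53.64 = 128.74.
Round up → n = 129.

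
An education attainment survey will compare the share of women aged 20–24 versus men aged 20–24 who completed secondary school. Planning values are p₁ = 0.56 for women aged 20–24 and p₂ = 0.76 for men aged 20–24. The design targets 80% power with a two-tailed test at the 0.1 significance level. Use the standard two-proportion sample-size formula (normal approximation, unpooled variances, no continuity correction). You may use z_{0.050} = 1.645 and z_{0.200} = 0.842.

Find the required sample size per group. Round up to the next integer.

n = (z_{α/2} + z_β)² · [p₁(1−p₁) + p₂(1−p₂)] / (p₁ − p₂)²
  = (1.645 + 0.842)² · (0.56·0.44 + 0.76·0.24) / (-0.20)²
  = (2.487)² · (0.2464 + 0.1824) / 0.0400
  = 6.1852 · 0.4288 / 0.0400
  = 66.31
Round up → n = 67 per group.

n = 67 per group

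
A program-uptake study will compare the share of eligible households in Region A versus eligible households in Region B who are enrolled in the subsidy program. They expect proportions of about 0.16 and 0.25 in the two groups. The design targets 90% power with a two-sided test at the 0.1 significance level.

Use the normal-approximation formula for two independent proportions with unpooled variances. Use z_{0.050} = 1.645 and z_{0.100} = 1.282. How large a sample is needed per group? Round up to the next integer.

n = (z_{α/2} + z_β)² · [p₁(1−p₁) + p₂(1−p₂)] / (p₁ − p₂)²
  = (1.645 + 1.282)² · (0.16·0.84 + 0.25·0.75) / (-0.09)²
  = (2.927)² · (0.1344 + 0.1875) / 0.0081
  = 8.5673 · 0.3219 / 0.0081
  = 340.47
Round up → n = 341 per group.

n = 341 per group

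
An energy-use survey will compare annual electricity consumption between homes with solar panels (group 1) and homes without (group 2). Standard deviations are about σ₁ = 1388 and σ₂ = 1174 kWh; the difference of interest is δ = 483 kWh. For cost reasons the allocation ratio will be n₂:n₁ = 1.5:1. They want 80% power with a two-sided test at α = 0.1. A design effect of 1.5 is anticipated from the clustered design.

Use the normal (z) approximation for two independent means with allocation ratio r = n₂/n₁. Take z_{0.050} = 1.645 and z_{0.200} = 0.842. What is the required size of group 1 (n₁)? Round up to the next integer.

n₁ = 114

n₁ = (z_{α/2} + z_β)² · (σ₁² + σ₂²/r) / δ²
   = (1.645 + 0.842)² · (1388² + 1174²/1.5) / 483²
   = 6.1852 · (1926544 + 918850.7) / 233289
   = 6.1852 · 2845394.7 / 233289
   = 75.44
Design effect: 1.5 × 75.44 = 113.16.
Round up → n₁ = 114; n₂ = r·n₁ = 1.5 × 114 = 171.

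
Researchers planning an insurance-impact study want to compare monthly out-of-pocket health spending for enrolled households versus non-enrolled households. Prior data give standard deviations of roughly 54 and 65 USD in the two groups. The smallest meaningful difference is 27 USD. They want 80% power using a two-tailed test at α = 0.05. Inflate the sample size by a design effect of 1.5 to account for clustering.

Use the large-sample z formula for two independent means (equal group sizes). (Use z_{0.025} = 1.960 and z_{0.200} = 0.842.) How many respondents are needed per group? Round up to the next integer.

n = (z_{α/2} + z_β)² · (σ₁² + σ₂²) / δ²
  = (1.960 + 0.842)² · (54² + 65² = 7141) / 27²
  = 7.8512 · 7141 / 729
  = 76.91
Design effect: 1.5 × 76.91 = 115.36.
Round up → n = 116 per group.

n = 116 per group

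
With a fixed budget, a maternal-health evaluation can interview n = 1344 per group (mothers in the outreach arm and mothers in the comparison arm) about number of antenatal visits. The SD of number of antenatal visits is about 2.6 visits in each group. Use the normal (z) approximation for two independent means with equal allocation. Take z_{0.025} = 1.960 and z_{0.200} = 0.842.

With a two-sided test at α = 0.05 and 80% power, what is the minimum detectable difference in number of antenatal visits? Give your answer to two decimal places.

Minimum detectable difference ≈ 0.28 visits

δ = (z_{α/2} + z_β) · √((σ₁²+σ₂²)/n)
  = (1.960 + 0.842) · √(13.52/1344)
  = 2.802 · √0.01006
  = 2.802 · 0.1003
  = 0.2810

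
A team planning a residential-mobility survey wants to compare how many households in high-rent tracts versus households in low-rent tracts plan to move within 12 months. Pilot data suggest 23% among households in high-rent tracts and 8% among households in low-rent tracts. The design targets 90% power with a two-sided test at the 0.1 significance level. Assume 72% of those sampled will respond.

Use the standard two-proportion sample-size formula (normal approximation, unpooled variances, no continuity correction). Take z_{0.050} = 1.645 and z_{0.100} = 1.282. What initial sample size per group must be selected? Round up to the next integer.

n = (z_{α/2} + z_β)² · [p₁(1−p₁) + p₂(1−p₂)] / (p₁ − p₂)²
  = (1.645 + 1.282)² · (0.23·0.77 + 0.08·0.92) / (0.15)²
  = (2.927)² · (0.1771 + 0.0736) / 0.0225
  = 8.5673 · 0.2507 / 0.0225
  = 95.46
Adjust for 72% response: 95.46 / 0.72 = 132.58.
Round up → n = 133 per group.

n = 133 per group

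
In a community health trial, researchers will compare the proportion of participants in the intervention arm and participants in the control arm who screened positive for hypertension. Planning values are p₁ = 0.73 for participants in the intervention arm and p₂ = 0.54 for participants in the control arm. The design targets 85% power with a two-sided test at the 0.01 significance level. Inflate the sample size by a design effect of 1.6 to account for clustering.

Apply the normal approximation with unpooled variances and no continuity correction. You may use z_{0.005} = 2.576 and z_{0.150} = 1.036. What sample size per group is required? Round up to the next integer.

n = 258 per group

n = (z_{α/2} + z_β)² · [p₁(1−p₁) + p₂(1−p₂)] / (p₁ − p₂)²
  = (2.576 + 1.036)² · (0.73·0.27 + 0.54·0.46) / (0.19)²
  = (3.612)² · (0.1971 + 0.2484) / 0.0361
  = 13.0465 · 0.4455 / 0.0361
  = 161.00
Design effect: 1.6 × 161.00 = 257.61.
Round up → n = 258 per group.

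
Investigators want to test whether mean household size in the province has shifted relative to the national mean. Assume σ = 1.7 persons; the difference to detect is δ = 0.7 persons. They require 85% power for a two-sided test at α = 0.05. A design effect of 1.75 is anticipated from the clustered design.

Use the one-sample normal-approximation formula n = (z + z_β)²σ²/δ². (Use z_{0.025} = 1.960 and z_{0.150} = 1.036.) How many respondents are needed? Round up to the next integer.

n = 93

n = (z_{α/2} + z_β)² · σ² / δ²
  = (1.960 + 1.036)² · 1.7² / 0.7²
  = 8.9760 · 2.89 / 0.49
  = 52.94
Design effect: 1.75 × 52.94 = 92.65.
Round up → n = 93.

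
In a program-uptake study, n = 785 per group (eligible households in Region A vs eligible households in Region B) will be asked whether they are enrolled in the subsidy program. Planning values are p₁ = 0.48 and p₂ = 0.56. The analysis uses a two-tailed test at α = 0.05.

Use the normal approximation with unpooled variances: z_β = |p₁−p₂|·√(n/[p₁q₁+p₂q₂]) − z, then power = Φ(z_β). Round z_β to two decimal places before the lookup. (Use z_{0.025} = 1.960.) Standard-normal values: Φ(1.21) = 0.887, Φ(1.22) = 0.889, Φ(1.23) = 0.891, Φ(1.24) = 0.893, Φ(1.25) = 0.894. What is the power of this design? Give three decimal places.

Power ≈ 0.889

z_β = |p₁−p₂|·√(n/[p₁q₁+p₂q₂]) − z_{α/2}
    = 0.08 · √(785/0.4960) − 1.960
    = 0.08 · 39.7827 − 1.960
    = 3.1826 − 1.960 = 1.2226 → 1.22
Power = Φ(1.22) = 0.889.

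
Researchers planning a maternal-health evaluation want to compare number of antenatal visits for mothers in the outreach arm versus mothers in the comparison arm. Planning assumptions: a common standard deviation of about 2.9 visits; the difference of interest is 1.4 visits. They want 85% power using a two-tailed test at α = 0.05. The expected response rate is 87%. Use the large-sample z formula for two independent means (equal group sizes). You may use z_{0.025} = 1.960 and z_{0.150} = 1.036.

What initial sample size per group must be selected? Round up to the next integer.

n = 89 per group

n = (z_{α/2} + z_β)² · (σ₁² + σ₂²) / δ²
  = (1.960 + 1.036)² · (2·2.9² = 16.82) / 1.4²
  = 8.9760 · 16.82 / 1.96
  = 77.03
Adjust for 87% response: 77.03 / 0.87 = 88.54.
Round up → n = 89 per group.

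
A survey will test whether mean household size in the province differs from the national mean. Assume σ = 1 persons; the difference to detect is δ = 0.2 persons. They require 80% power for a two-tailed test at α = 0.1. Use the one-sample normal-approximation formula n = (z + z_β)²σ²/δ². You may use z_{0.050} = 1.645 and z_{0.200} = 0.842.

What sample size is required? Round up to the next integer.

n = 155

n = (z_{α/2} + z_β)² · σ² / δ²
  = (1.645 + 0.842)² · 1² / 0.2²
  = 6.1852 · 1 / 0.04
  = 154.63
Round up → n = 155.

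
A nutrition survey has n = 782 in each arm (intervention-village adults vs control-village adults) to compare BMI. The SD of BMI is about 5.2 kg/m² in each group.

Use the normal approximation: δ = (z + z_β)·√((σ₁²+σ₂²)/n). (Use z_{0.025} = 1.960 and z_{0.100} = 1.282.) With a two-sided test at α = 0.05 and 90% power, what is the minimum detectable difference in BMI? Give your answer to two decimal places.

Minimum detectable difference ≈ 0.85 kg/m²

δ = (z_{α/2} + z_β) · √((σ₁²+σ₂²)/n)
  = (1.960 + 1.282) · √(54.08/782)
  = 3.242 · √0.06916
  = 3.242 · 0.2630
  = 0.8526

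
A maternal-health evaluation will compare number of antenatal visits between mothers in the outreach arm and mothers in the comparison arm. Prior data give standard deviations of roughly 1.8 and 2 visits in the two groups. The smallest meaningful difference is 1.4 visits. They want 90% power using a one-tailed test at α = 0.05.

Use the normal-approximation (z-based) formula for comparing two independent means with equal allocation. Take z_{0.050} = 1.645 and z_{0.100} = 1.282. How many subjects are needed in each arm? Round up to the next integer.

n = 32 per group

n = (z_α + z_β)² · (σ₁² + σ₂²) / δ²
  = (1.645 + 1.282)² · (1.8² + 2² = 7.24) / 1.4²
  = 8.5673 · 7.24 / 1.96
  = 31.65
Round up → n = 32 per group.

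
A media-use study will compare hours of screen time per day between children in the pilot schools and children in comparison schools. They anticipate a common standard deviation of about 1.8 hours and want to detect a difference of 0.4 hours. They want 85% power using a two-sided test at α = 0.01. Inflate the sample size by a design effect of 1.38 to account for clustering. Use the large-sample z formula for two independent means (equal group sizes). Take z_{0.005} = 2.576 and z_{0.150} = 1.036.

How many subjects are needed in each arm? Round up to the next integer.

n = (z_{α/2} + z_β)² · (σ₁² + σ₂²) / δ²
  = (2.576 + 1.036)² · (2·1.8² = 6.48) / 0.4²
  = 13.0465 · 6.48 / 0.16
  = 528.39
Design effect: 1.38 × 528.39 = 729.17.
Round up → n = 730 per group.

n = 730 per group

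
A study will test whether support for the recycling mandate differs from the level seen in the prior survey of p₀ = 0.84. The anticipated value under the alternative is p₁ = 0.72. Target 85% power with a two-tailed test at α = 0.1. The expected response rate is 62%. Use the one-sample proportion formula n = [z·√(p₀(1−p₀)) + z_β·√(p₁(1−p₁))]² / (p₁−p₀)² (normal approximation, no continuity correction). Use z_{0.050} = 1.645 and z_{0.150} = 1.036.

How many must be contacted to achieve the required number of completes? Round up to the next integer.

n = [z_{α/2}·√(p₀q₀) + z_β·√(p₁q₁)]² / (p₁ − p₀)²
  = [1.645·√(0.84·0.16) + 1.036·√(0.72·0.28)]² / (-0.12)²
  = [1.645·0.3666 + 1.036·0.4490]² / 0.0144
  = [1.0682]² / 0.0144
  = 79.24
Adjust for 62% response: 79.24 / 0.62 = 127.81.
Round up → n = 128.

n = 128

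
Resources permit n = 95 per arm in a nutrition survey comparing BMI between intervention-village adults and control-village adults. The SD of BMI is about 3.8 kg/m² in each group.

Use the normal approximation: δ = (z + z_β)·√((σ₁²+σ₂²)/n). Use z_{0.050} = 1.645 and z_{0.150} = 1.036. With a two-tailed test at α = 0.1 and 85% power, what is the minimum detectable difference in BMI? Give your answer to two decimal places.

δ = (z_{α/2} + z_β) · √((σ₁²+σ₂²)/n)
  = (1.645 + 1.036) · √(28.88/95)
  = 2.681 · √0.304
  = 2.681 · 0.5514
  = 1.4782

Minimum detectable difference ≈ 1.48 kg/m²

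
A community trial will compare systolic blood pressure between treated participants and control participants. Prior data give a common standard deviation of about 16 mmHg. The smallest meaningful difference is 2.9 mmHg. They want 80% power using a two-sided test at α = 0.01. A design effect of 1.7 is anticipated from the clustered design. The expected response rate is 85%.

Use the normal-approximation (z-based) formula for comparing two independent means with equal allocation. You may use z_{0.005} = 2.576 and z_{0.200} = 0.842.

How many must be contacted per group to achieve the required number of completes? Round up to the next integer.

n = (z_{α/2} + z_β)² · (σ₁² + σ₂²) / δ²
  = (2.576 + 0.842)² · (2·16² = 512) / 2.9²
  = 11.6827 · 512 / 8.41
  = 711.24
Design effect: 1.7 × 711.24 = 1209.11.
Adjust for 85% response: 1209.11 / 0.85 = 1422.49.
Round up → n = 1423 per group.

n = 1423 per group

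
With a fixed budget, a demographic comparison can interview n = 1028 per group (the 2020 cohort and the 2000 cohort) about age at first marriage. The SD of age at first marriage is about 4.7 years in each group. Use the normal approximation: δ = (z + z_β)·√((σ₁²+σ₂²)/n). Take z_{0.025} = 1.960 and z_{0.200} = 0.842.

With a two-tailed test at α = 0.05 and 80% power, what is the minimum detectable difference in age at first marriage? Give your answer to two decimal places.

Minimum detectable difference ≈ 0.58 years

δ = (z_{α/2} + z_β) · √((σ₁²+σ₂²)/n)
  = (1.960 + 0.842) · √(44.18/1028)
  = 2.802 · √0.04298
  = 2.802 · 0.2073
  = 0.5809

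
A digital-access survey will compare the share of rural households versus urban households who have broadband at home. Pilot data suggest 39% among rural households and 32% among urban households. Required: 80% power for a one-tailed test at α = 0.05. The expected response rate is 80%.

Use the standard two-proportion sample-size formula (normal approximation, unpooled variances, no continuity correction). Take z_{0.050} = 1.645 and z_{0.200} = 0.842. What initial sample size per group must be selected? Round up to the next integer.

n = (z_α + z_β)² · [p₁(1−p₁) + p₂(1−p₂)] / (p₁ − p₂)²
  = (1.645 + 0.842)² · (0.39·0.61 + 0.32·0.68) / (0.07)²
  = (2.487)² · (0.2379 + 0.2176) / 0.0049
  = 6.1852 · 0.4555 / 0.0049
  = 574.97
Adjust for 80% response: 574.97 / 0.80 = 718.71.
Round up → n = 719 per group.

n = 719 per group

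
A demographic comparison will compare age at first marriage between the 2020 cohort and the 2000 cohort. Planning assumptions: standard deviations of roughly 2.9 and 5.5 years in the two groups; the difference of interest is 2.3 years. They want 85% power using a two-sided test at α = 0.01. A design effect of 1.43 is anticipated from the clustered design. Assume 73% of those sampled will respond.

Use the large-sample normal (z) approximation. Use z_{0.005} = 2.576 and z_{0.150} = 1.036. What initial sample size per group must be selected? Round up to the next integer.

n = 187 per group

n = (z_{α/2} + z_β)² · (σ₁² + σ₂²) / δ²
  = (2.576 + 1.036)² · (2.9² + 5.5² = 38.66) / 2.3²
  = 13.0465 · 38.66 / 5.29
  = 95.35
Design effect: 1.43 × 95.35 = 136.34.
Adjust for 73% response: 136.34 / 0.73 = 186.77.
Round up → n = 187 per group.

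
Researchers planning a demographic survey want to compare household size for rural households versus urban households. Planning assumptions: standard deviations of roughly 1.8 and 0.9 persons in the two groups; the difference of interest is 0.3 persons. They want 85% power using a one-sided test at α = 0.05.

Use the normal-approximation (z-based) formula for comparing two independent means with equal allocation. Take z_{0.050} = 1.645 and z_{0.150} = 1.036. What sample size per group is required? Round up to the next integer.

n = 324 per group

n = (z_α + z_β)² · (σ₁² + σ₂²) / δ²
  = (1.645 + 1.036)² · (1.8² + 0.9² = 4.05) / 0.3²
  = 7.1878 · 4.05 / 0.09
  = 323.45
Round up → n = 324 per group.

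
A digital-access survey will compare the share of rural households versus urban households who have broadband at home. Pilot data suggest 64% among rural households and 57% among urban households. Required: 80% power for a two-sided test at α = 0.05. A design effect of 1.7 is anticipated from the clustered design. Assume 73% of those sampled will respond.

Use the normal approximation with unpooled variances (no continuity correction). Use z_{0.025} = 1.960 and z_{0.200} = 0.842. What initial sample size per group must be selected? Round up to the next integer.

n = (z_{α/2} + z_β)² · [p₁(1−p₁) + p₂(1−p₂)] / (p₁ − p₂)²
  = (1.960 + 0.842)² · (0.64·0.36 + 0.57·0.43) / (0.07)²
  = (2.802)² · (0.2304 + 0.2451) / 0.0049
  = 7.8512 · 0.4755 / 0.0049
  = 761.89
Design effect: 1.7 × 761.89 = 1295.21.
Adjust for 73% response: 1295.21 / 0.73 = 1774.26.
Round up → n = 1775 per group.

n = 1775 per group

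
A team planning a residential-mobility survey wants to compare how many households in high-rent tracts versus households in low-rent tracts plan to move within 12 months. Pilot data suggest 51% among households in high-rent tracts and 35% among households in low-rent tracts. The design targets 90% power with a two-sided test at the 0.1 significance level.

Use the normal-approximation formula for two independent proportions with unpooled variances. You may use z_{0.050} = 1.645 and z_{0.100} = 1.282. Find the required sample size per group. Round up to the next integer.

n = (z_{α/2} + z_β)² · [p₁(1−p₁) + p₂(1−p₂)] / (p₁ − p₂)²
  = (1.645 + 1.282)² · (0.51·0.49 + 0.35·0.65) / (0.16)²
  = (2.927)² · (0.2499 + 0.2275) / 0.0256
  = 8.5673 · 0.4774 / 0.0256
  = 159.77
Round up → n = 160 per group.

n = 160 per group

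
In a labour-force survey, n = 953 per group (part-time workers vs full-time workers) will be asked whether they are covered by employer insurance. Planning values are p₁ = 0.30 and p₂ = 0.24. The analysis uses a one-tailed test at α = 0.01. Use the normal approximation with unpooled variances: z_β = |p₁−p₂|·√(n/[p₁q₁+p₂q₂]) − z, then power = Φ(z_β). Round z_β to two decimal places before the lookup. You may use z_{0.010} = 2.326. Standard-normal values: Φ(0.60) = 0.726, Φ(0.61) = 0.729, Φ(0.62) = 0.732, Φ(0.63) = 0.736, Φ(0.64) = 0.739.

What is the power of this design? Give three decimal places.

z_β = |p₁−p₂|·√(n/[p₁q₁+p₂q₂]) − z_α
    = 0.06 · √(953/0.3924) − 2.326
    = 0.06 · 49.2813 − 2.326
    = 2.9569 − 2.326 = 0.6309 → 0.63
Power = Φ(0.63) = 0.736.

Power ≈ 0.736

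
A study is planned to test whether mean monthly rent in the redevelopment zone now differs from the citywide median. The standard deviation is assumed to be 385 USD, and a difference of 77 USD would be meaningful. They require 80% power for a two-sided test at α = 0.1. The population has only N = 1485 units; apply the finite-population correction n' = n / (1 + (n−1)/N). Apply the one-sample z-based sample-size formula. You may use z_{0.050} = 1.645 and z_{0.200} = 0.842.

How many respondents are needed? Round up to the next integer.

n = 141

n = (z_{α/2} + z_β)² · σ² / δ²
  = (1.645 + 0.842)² · 385² / 77²
  = 6.1852 · 148225 / 5929
  = 154.63
Finite-population correction (N = 1485): 154.63 / (1 + (154.63 − 1)/1485) = 140.13.
Round up → n = 141.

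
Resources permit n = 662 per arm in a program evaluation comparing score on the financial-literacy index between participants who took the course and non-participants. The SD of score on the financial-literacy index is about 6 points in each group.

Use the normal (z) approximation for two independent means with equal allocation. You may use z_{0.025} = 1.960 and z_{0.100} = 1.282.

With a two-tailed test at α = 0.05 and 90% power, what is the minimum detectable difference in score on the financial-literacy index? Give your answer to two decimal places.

δ = (z_{α/2} + z_β) · √((σ₁²+σ₂²)/n)
  = (1.960 + 1.282) · √(72/662)
  = 3.242 · √0.10876
  = 3.242 · 0.3298
  = 1.0692

Minimum detectable difference ≈ 1.07 points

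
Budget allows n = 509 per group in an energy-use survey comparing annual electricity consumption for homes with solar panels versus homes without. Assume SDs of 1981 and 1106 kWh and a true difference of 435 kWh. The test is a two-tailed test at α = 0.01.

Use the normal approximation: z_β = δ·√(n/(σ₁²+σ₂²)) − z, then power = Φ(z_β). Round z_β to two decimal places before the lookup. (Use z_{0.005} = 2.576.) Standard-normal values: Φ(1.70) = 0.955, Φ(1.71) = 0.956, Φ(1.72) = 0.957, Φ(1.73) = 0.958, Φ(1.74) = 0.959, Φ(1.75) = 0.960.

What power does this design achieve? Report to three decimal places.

Power ≈ 0.960

z_β = δ·√(n/(σ₁²+σ₂²)) − z_{α/2}
    = 435 · √(509/5147597) − 2.576
    = 435 · 0.00994 − 2.576
    = 4.3256 − 2.576 = 1.7496 → 1.75
Power = Φ(1.75) = 0.960.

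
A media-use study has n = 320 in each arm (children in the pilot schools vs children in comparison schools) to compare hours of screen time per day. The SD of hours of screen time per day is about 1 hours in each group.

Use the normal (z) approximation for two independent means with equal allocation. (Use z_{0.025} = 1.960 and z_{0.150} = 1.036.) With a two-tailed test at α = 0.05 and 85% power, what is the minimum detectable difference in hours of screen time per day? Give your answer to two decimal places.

δ = (z_{α/2} + z_β) · √((σ₁²+σ₂²)/n)
  = (1.960 + 1.036) · √(2/320)
  = 2.996 · √0.00625
  = 2.996 · 0.0791
  = 0.2369

Minimum detectable difference ≈ 0.24 hours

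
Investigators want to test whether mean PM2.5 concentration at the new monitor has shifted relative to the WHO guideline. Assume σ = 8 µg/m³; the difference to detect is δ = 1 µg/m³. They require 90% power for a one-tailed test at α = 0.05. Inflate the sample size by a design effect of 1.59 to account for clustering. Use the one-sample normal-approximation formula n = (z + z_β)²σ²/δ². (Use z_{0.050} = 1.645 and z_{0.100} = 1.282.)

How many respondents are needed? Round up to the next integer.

n = (z_α + z_β)² · σ² / δ²
  = (1.645 + 1.282)² · 8² / 1²
  = 8.5673 · 64 / 1
  = 548.31
Design effect: 1.59 × 548.31 = 871.81.
Round up → n = 872.

n = 872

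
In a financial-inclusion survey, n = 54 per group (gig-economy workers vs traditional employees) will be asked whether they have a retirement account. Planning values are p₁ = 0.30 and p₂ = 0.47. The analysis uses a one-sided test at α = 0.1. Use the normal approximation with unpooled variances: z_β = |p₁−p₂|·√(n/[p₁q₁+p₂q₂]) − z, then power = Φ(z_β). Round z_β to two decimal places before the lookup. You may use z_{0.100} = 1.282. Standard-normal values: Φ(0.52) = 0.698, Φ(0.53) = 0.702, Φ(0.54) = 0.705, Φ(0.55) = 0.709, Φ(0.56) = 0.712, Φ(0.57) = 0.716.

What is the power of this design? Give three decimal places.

z_β = |p₁−p₂|·√(n/[p₁q₁+p₂q₂]) − z_α
    = 0.17 · √(54/0.4591) − 1.282
    = 0.17 · 10.8453 − 1.282
    = 1.8437 − 1.282 = 0.5617 → 0.56
Power = Φ(0.56) = 0.712.

Power ≈ 0.712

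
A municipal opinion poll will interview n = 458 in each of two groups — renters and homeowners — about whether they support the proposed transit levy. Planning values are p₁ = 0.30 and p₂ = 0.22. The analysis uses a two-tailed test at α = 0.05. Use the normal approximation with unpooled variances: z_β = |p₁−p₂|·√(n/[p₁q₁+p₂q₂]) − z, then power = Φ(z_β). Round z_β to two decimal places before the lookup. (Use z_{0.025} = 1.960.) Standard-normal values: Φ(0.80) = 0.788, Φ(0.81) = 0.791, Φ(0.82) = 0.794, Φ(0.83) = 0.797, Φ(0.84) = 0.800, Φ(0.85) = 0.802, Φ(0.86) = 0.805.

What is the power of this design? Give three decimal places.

Power ≈ 0.791

z_β = |p₁−p₂|·√(n/[p₁q₁+p₂q₂]) − z_{α/2}
    = 0.08 · √(458/0.3816) − 1.960
    = 0.08 · 34.6440 − 1.960
    = 2.7715 − 1.960 = 0.8115 → 0.81
Power = Φ(0.81) = 0.791.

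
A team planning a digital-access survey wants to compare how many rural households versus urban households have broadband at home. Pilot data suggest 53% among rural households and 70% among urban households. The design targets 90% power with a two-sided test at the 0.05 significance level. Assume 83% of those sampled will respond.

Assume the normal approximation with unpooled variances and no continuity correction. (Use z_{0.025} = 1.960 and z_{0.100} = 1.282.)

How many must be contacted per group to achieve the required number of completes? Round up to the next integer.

n = 202 per group

n = (z_{α/2} + z_β)² · [p₁(1−p₁) + p₂(1−p₂)] / (p₁ − p₂)²
  = (1.960 + 1.282)² · (0.53·0.47 + 0.70·0.30) / (-0.17)²
  = (3.242)² · (0.2491 + 0.2100) / 0.0289
  = 10.5106 · 0.4591 / 0.0289
  = 166.97
Adjust for 83% response: 166.97 / 0.83 = 201.17.
Round up → n = 202 per group.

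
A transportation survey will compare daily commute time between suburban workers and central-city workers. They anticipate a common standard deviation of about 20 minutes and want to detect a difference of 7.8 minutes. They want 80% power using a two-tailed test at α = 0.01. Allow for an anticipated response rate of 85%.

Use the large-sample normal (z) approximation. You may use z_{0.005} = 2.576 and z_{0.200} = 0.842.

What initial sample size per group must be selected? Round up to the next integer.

n = 181 per group

n = (z_{α/2} + z_β)² · (σ₁² + σ₂²) / δ²
  = (2.576 + 0.842)² · (2·20² = 800) / 7.8²
  = 11.6827 · 800 / 60.84
  = 153.62
Adjust for 85% response: 153.62 / 0.85 = 180.73.
Round up → n = 181 per group.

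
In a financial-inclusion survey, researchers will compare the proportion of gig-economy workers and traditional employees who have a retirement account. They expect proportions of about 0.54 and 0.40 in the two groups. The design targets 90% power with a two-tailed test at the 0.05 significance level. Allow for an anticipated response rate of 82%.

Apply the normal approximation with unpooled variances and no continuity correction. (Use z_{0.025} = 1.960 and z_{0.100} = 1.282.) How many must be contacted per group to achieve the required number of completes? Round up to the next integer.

n = 320 per group

n = (z_{α/2} + z_β)² · [p₁(1−p₁) + p₂(1−p₂)] / (p₁ − p₂)²
  = (1.960 + 1.282)² · (0.54·0.46 + 0.40·0.60) / (0.14)²
  = (3.242)² · (0.2484 + 0.2400) / 0.0196
  = 10.5106 · 0.4884 / 0.0196
  = 261.91
Adjust for 82% response: 261.91 / 0.82 = 319.40.
Round up → n = 320 per group.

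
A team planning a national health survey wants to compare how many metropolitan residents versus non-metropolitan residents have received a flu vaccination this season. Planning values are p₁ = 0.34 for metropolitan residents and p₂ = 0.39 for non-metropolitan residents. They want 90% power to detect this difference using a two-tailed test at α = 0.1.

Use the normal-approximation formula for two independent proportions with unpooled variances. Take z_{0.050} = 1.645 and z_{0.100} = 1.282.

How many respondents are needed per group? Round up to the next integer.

n = 1585 per group

n = (z_{α/2} + z_β)² · [p₁(1−p₁) + p₂(1−p₂)] / (p₁ − p₂)²
  = (1.645 + 1.282)² · (0.34·0.66 + 0.39·0.61) / (-0.05)²
  = (2.927)² · (0.2244 + 0.2379) / 0.0025
  = 8.5673 · 0.4623 / 0.0025
  = 1584.27
Round up → n = 1585 per group.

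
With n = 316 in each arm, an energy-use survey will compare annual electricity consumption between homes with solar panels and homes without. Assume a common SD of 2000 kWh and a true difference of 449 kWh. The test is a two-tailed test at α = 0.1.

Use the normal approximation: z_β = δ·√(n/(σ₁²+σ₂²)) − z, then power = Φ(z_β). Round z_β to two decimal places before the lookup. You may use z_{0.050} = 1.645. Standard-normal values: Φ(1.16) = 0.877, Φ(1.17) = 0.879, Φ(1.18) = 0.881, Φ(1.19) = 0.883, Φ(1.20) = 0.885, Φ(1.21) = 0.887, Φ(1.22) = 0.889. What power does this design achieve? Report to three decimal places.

Power ≈ 0.881

z_β = δ·√(n/(σ₁²+σ₂²)) − z_{α/2}
    = 449 · √(316/8000000) − 1.645
    = 449 · 0.00628 − 1.645
    = 2.8219 − 1.645 = 1.1769 → 1.18
Power = Φ(1.18) = 0.881.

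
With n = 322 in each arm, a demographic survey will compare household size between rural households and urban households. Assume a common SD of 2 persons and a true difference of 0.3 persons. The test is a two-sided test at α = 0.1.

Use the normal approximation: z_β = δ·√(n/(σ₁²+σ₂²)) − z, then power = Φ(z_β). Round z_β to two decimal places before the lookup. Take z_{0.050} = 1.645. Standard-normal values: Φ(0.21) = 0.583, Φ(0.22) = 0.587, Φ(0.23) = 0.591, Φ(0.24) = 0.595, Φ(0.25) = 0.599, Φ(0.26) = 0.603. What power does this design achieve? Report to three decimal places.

z_β = δ·√(n/(σ₁²+σ₂²)) − z_{α/2}
    = 0.3 · √(322/8) − 1.645
    = 0.3 · 6.34429 − 1.645
    = 1.9033 − 1.645 = 0.2583 → 0.26
Power = Φ(0.26) = 0.603.

Power ≈ 0.603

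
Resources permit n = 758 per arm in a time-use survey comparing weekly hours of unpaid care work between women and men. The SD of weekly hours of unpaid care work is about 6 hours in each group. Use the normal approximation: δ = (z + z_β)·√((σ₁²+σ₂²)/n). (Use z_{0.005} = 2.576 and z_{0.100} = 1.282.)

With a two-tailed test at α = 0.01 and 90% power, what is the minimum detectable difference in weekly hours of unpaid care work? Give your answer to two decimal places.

δ = (z_{α/2} + z_β) · √((σ₁²+σ₂²)/n)
  = (2.576 + 1.282) · √(72/758)
  = 3.858 · √0.09499
  = 3.858 · 0.3082
  = 1.1890

Minimum detectable difference ≈ 1.19 hours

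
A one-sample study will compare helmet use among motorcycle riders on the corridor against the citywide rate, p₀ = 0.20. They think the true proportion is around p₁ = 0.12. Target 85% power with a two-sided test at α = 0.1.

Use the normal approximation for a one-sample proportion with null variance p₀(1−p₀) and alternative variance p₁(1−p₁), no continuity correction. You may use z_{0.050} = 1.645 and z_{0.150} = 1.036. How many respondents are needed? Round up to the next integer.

n = [z_{α/2}·√(p₀q₀) + z_β·√(p₁q₁)]² / (p₁ − p₀)²
  = [1.645·√(0.20·0.80) + 1.036·√(0.12·0.88)]² / (-0.08)²
  = [1.645·0.4000 + 1.036·0.3250]² / 0.0064
  = [0.9947]² / 0.0064
  = 154.59
Round up → n = 155.

n = 155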